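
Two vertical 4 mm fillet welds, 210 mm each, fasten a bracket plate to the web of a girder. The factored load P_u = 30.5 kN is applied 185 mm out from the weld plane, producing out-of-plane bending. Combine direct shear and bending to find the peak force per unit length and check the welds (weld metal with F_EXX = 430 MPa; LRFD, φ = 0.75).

L_w = 2 × 210 = 420 mm; section modulus (unit throat) S = 2 × L²/6 = 14700 mm².
Direct shear f_v = P/L_w = 30.5×10³/420 = 72.62 N/mm.
Moment M = P × e = 30.5×10³ × 185 = 5642500 N·mm; bending f_b = M/S = 383.8 N/mm.
f_max = √(f_v² + f_b²) = √(72.62² + 383.8²) = 390.7 N/mm.
φr_n = 0.75 × 0.6 × 430 × (0.707 × 4) = 547.2 N/mm → adequate.

f_max ≈ 391 N/mm; adequate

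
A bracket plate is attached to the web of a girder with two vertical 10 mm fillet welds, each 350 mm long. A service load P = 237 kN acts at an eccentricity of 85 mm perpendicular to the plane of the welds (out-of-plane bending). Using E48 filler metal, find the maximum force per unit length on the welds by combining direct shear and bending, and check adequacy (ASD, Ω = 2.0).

f_max ≈ 598 N/mm; adequate

E48XX → F_EXX = 480 MPa.
L_w = 2 × 350 = 700 mm; section modulus (unit throat) S = 2 × L²/6 = 40830 mm².
Direct shear f_v = P/L_w = 237×10³/700 = 338.6 N/mm.
Moment M = P × e = 237×10³ × 85 = 20145000 N·mm; bending f_b = M/S = 493.3 N/mm.
f_max = √(f_v² + f_b²) = √(338.6² + 493.3²) = 598.3 N/mm.
r_n/Ω = (1/2.0) × 0.6 × 480 × (0.707 × 10) = 1018 N/mm → adequate.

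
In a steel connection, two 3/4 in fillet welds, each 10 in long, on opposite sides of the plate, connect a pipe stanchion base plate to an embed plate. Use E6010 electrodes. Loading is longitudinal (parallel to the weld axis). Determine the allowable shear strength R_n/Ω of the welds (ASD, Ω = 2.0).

R_n/Ω ≈ 191 kip

E60XX → F_EXX = 60 ksi.
Effective throat t_e = 0.707 × 0.75 = 0.5302 in.
Total length L = 20 in; A_we = 0.5302 × 20 = 10.61 in².
F_nw = 0.6 F_EXX = 0.6 × 60 = 36 ksi.
R_n = 36 × 10.61 = 381.8 kip; R_n/Ω = 381.8/2.0 = 190.9 kip.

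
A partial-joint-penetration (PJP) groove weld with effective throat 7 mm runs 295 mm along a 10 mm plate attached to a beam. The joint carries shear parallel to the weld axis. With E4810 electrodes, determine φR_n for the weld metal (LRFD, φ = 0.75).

φR_n ≈ 446 kN

E48XX → F_EXX = 480 MPa.
Effective throat (given) t_e = 7 mm.
A_we = 7 × 295 = 2065 mm².
F_nw = 0.6 F_EXX = 288 MPa.
φR_n = 0.75 × 288 × 2065 × 10⁻³ = 446 kN.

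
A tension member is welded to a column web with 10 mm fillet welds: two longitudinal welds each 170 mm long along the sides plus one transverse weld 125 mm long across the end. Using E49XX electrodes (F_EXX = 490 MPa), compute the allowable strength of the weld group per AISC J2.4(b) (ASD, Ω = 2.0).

t_e = 0.707 × 10 = 7.07 mm.
R_nwl = 0.6 × 490 × 7.07 × 340 × 10⁻³ = 706.7 kN (longitudinal, 2 welds).
R_nwt = 0.6 × 490 × 7.07 × 125 × 10⁻³ = 259.8 kN (transverse, base value).
(i) R_nwl + R_nwt = 966.5 kN; (ii) 0.85 R_nwl + 1.5 R_nwt = 990.4 kN.
R_n = max = 990.4 kN [governs: (ii)]; R_n/Ω = 495.2 kN.

R_n/Ω ≈ 495 kN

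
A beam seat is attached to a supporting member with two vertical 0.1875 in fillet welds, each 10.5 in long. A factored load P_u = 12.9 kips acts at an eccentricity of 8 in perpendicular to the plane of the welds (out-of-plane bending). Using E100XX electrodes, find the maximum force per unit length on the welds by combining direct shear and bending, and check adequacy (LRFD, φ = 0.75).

f_max ≈ 2.87 kip/in; adequate

E100XX → F_EXX = 100 ksi.
L_w = 2 × 10.5 = 21 in; section modulus (unit throat) S = 2 × L²/6 = 36.75 in².
Direct shear f_v = P/L_w = 12.9/21 = 0.6143 kip/in.
Moment M = P × e = 12.9 × 8 = 103.2 kip·in; bending f_b = M/S = 2.808 kip/in.
f_max = √(f_v² + f_b²) = √(0.6143² + 2.808²) = 2.875 kip/in.
φr_n = 0.75 × 0.6 × 100 × (0.707 × 0.1875) = 5.965 kip/in → adequate.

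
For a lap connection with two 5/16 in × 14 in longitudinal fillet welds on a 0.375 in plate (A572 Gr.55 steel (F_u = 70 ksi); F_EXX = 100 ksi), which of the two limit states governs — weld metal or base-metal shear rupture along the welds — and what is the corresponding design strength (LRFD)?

φR_n ≈ 278 kips (weld metal governs)

t_e = 0.707 × 0.3125 = 0.2209 in; L = 28 in.
Weld metal: φR_n = 0.75 × 0.6 × 100 × 0.2209 × 28 = 278.4 kips.
Base metal (shear rupture): φR_n = 0.75 × 0.6 × 70 × 0.375 × 28 = 330.8 kips.
Governing: weld metal.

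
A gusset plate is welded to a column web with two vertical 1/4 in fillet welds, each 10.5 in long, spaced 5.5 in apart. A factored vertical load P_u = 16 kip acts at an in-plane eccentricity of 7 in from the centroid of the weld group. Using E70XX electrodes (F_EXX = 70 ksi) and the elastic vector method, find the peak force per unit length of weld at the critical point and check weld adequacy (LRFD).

Total weld length L_w = 21 in. Treat welds as unit-width lines.
Polar moment about centroid: J = 2[d³/12 + d(b/2)²] = 2[10.5³/12 + 10.5×2.75²] = 351.8 in³.
Direct shear f_v = P/L_w = 16 / 21 = 0.7619 kip/in (vertical).
Torsion M = P·e = 16 × 7 = 112 kip·in.
Critical point at (x, y) = (2.75, 5.25) from centroid. f_tx = M·y/J = 1.672 kip/in; f_ty = M·x/J = 0.8756 kip/in.
Resultant f_max = √[f_tx² + (f_v + f_ty)²] = √[1.672² + (0.7619 + 0.8756)²] = 2.34 kip/in.
Capacity per unit length: φr_n = 0.75 × 0.6 × 70 × (0.707 × 0.25) = 5.568 kip/in.
2.34 ≤ 5.568 → adequate.

f_max ≈ 2.34 kip/in; adequate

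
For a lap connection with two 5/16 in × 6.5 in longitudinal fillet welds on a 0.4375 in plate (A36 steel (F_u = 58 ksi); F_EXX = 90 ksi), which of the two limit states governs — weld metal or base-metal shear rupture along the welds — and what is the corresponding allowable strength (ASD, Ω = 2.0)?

R_n/Ω ≈ 77.5 kips (weld metal governs)

t_e = 0.707 × 0.3125 = 0.2209 in; L = 13 in.
Weld metal: R_n/Ω = (1/2.0) × 0.6 × 90 × 0.2209 × 13 = 77.55 kips.
Base metal (shear rupture): R_n/Ω = (1/2.0) × 0.6 × 58 × 0.4375 × 13 = 98.96 kips.
Governing: weld metal.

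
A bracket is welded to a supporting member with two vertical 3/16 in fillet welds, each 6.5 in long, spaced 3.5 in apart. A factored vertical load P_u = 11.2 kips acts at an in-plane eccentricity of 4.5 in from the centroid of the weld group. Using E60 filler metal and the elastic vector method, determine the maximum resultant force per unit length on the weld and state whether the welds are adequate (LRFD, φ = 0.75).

f_max ≈ 2.69 kip/in; adequate

E60XX → F_EXX = 60 ksi.
Total weld length L_w = 13 in. Treat welds as unit-width lines.
Polar moment about centroid: J = 2[d³/12 + d(b/2)²] = 2[6.5³/12 + 6.5×1.75²] = 85.58 in³.
Direct shear f_v = P/L_w = 11.2 / 13 = 0.8615 kip/in (vertical).
Torsion M = P·e = 11.2 × 4.5 = 50.4 kip·in.
Critical point at (x, y) = (1.75, 3.25) from centroid. f_tx = M·y/J = 1.914 kip/in; f_ty = M·x/J = 1.031 kip/in.
Resultant f_max = √[f_tx² + (f_v + f_ty)²] = √[1.914² + (0.8615 + 1.031)²] = 2.691 kip/in.
Capacity per unit length: φr_n = 0.75 × 0.6 × 60 × (0.707 × 0.1875) = 3.579 kip/in.
2.691 ≤ 3.579 → adequate.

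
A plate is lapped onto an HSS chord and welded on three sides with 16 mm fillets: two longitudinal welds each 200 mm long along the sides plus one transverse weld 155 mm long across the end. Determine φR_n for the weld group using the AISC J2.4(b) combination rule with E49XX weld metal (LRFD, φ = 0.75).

E49XX → F_EXX = 490 MPa.
t_e = 0.707 × 16 = 11.31 mm.
R_nwl = 0.6 × 490 × 11.31 × 400 × 10⁻³ = 1330 kN (longitudinal, 2 welds).
R_nwt = 0.6 × 490 × 11.31 × 155 × 10⁻³ = 515.5 kN (transverse, base value).
(i) R_nwl + R_nwt = 1846 kN; (ii) 0.85 R_nwl + 1.5 R_nwt = 1904 kN.
R_n = max = 1904 kN [governs: (ii)]; φR_n = 1428 kN.

φR_n ≈ 1430 kN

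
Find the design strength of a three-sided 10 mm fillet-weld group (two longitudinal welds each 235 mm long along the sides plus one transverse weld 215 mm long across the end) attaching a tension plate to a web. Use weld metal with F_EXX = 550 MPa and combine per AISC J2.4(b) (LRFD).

φR_n ≈ 1260 kN

t_e = 0.707 × 10 = 7.07 mm.
R_nwl = 0.6 × 550 × 7.07 × 470 × 10⁻³ = 1097 kN (longitudinal, 2 welds).
R_nwt = 0.6 × 550 × 7.07 × 215 × 10⁻³ = 501.6 kN (transverse, base value).
(i) R_nwl + R_nwt = 1598 kN; (ii) 0.85 R_nwl + 1.5 R_nwt = 1684 kN.
R_n = max = 1684 kN [governs: (ii)]; φR_n = 1263 kN.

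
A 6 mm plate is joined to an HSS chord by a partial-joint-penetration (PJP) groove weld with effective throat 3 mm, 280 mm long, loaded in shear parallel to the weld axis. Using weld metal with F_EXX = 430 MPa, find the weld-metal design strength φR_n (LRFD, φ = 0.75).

φR_n ≈ 163 kN

Effective throat (given) t_e = 3 mm.
A_we = 3 × 280 = 840 mm².
F_nw = 0.6 F_EXX = 258 MPa.
φR_n = 0.75 × 258 × 840 × 10⁻³ = 162.5 kN.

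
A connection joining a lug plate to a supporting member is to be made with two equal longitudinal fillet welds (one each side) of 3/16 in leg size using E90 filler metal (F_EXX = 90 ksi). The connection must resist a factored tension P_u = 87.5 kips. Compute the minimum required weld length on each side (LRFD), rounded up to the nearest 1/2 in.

Throat t_e = 0.707 × 0.1875 = 0.1326 in.
φr_n = 0.75 × 0.6 × 90 × 0.1326 = 5.369 kips/in.
L_req = P_u / φr_n = 87.5 / 5.369 = 16.3 in total.
Per side: 16.3 / 2 = 8.149 in.
Round up → use L = 8.5 in on each side.

L = 8.5 in on each side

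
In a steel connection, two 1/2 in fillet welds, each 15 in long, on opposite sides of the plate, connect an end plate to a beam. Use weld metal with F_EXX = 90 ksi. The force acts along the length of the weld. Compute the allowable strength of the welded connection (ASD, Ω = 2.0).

R_n/Ω ≈ 286 kips

Effective throat t_e = 0.707 × 0.5 = 0.3535 in.
Total length L = 30 in; A_we = 0.3535 × 30 = 10.6 in².
F_nw = 0.6 F_EXX = 0.6 × 90 = 54 ksi.
R_n = 54 × 10.6 = 572.7 kips; R_n/Ω = 572.7/2.0 = 286.3 kips.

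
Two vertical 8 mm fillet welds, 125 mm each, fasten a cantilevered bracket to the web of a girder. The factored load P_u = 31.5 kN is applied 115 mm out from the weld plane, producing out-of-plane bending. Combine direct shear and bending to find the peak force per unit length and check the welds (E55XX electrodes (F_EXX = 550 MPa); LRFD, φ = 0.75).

f_max ≈ 707 N/mm; adequate

L_w = 2 × 125 = 250 mm; section modulus (unit throat) S = 2 × L²/6 = 5208 mm².
Direct shear f_v = P/L_w = 31.5×10³/250 = 126 N/mm.
Moment M = P × e = 31.5×10³ × 115 = 3622500 N·mm; bending f_b = M/S = 695.5 N/mm.
f_max = √(f_v² + f_b²) = √(126² + 695.5²) = 706.8 N/mm.
φr_n = 0.75 × 0.6 × 550 × (0.707 × 8) = 1400 N/mm → adequate.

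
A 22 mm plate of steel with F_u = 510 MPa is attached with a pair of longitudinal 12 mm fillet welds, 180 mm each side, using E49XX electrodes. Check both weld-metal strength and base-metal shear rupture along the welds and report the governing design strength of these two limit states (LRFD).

φR_n ≈ 673 kN (weld metal governs)

E49XX → F_EXX = 490 MPa.
t_e = 0.707 × 12 = 8.484 mm; L = 360 mm.
Weld metal: φR_n = 0.75 × 0.6 × 490 × 8.484 × 360 × 10⁻³ = 673.5 kN.
Base metal (shear rupture): φR_n = 0.75 × 0.6 × 510 × 22 × 360 × 10⁻³ = 1818 kN.
Governing: weld metal.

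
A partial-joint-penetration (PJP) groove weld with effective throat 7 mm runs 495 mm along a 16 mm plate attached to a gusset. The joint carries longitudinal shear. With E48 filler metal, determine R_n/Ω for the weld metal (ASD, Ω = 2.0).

E48XX → F_EXX = 480 MPa.
Effective throat (given) t_e = 7 mm.
A_we = 7 × 495 = 3465 mm².
F_nw = 0.6 F_EXX = 288 MPa.
R_n/Ω = (288 × 3465) / 2.0 × 10⁻³ = 499 kN.

R_n/Ω ≈ 499 kN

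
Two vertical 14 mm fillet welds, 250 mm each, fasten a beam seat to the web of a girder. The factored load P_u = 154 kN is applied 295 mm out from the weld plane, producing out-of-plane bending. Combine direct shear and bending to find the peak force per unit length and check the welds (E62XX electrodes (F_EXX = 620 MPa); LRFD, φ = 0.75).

f_max ≈ 2200 N/mm; adequate

L_w = 2 × 250 = 500 mm; section modulus (unit throat) S = 2 × L²/6 = 20830 mm².
Direct shear f_v = P/L_w = 154×10³/500 = 308 N/mm.
Moment M = P × e = 154×10³ × 295 = 45430000 N·mm; bending f_b = M/S = 2181 N/mm.
f_max = √(f_v² + f_b²) = √(308² + 2181²) = 2202 N/mm.
φr_n = 0.75 × 0.6 × 620 × (0.707 × 14) = 2762 N/mm → adequate.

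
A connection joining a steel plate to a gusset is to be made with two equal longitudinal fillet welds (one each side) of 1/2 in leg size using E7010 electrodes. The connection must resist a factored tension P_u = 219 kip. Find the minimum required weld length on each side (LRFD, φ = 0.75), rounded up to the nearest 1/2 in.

E70XX → F_EXX = 70 ksi.
Throat t_e = 0.707 × 0.5 = 0.3535 in.
φr_n = 0.75 × 0.6 × 70 × 0.3535 = 11.14 kip/in.
L_req = P_u / φr_n = 219 / 11.14 = 19.67 in total.
Per side: 19.67 / 2 = 9.834 in.
Round up → use L = 10 in on each side.

L = 10 in on each side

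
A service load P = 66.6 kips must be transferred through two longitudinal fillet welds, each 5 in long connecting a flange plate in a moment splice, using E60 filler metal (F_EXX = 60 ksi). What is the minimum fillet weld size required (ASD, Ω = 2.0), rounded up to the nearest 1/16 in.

Total weld length L = 10 in.
Required throat t_e = P × Ω / (0.6 F_EXX × L) = 66.6 × 2.0 / (0.6 × 60 × 10) = 0.37 in.
Required leg w = t_e / 0.707 = 0.5233 in → use 9/16 in.

w = 9/16 in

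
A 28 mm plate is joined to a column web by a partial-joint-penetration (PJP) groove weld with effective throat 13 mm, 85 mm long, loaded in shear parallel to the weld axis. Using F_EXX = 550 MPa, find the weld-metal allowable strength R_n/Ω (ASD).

R_n/Ω ≈ 182 kN

Effective throat (given) t_e = 13 mm.
A_we = 13 × 85 = 1105 mm².
F_nw = 0.6 F_EXX = 330 MPa.
R_n/Ω = (330 × 1105) / 2.0 × 10⁻³ = 182.3 kN.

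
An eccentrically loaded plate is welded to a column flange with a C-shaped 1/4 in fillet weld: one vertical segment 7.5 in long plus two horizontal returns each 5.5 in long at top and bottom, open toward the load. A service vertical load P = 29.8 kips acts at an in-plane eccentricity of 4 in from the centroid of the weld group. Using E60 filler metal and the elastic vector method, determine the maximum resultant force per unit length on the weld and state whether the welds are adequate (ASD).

f_max ≈ 3.88 kip/in; NOT adequate

E60XX → F_EXX = 60 ksi.
Total weld length L_w = 18.5 in. Treat welds as unit-width lines.
Centroid: x̄ = 2×5.5×2.75 / 18.5 = 1.635 in from the vertical weld.
Polar moment about centroid: J = I_x + I_y = [7.5³/12 + 2×5.5×3.75²] + [7.5×1.635² + 2(5.5³/12 + 5.5×1.115²)] = 251.3 in³.
Direct shear f_v = P/L_w = 29.8 / 18.5 = 1.611 kip/in (vertical).
Torsion M = P·e = 29.8 × 4 = 119.2 kip·in.
Critical point at (x, y) = (3.865, 3.75) from centroid. f_tx = M·y/J = 1.779 kip/in; f_ty = M·x/J = 1.833 kip/in.
Resultant f_max = √[f_tx² + (f_v + f_ty)²] = √[1.779² + (1.611 + 1.833)²] = 3.876 kip/in.
Capacity per unit length: r_n/Ω = (1/2.0) × 0.6 × 60 × (0.707 × 0.25) = 3.181 kip/in.
3.876 > 3.181 → NOT adequate.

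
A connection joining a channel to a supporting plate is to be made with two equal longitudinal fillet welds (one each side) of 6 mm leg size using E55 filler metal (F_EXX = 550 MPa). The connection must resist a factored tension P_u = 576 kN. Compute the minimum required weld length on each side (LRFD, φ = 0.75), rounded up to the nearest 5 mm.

Throat t_e = 0.707 × 6 = 4.242 mm.
φr_n = 0.75 × 0.6 × 550 × 4.242 × 10⁻³ = 1.05 kN/mm.
L_req = P_u / φr_n = 576 / 1.05 = 548.6 mm total.
Per side: 548.6 / 2 = 274.3 mm.
Round up → use L = 275 mm on each side.

L = 275 mm on each side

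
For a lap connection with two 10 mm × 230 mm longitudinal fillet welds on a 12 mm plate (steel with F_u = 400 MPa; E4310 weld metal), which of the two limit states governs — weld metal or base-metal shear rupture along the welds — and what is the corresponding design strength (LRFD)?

φR_n ≈ 629 kN (weld metal governs)

E43XX → F_EXX = 430 MPa.
t_e = 0.707 × 10 = 7.07 mm; L = 460 mm.
Weld metal: φR_n = 0.75 × 0.6 × 430 × 7.07 × 460 × 10⁻³ = 629.3 kN.
Base metal (shear rupture): φR_n = 0.75 × 0.6 × 400 × 12 × 460 × 10⁻³ = 993.6 kN.
Governing: weld metal.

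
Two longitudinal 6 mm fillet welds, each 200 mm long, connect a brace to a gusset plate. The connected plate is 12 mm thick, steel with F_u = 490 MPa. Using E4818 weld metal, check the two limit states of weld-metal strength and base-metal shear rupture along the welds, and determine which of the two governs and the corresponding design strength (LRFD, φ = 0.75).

E48XX → F_EXX = 480 MPa.
t_e = 0.707 × 6 = 4.242 mm; L = 400 mm.
Weld metal: φR_n = 0.75 × 0.6 × 480 × 4.242 × 400 × 10⁻³ = 366.5 kN.
Base metal (shear rupture): φR_n = 0.75 × 0.6 × 490 × 12 × 400 × 10⁻³ = 1058 kN.
Governing: weld metal.

φR_n ≈ 367 kN (weld metal governs)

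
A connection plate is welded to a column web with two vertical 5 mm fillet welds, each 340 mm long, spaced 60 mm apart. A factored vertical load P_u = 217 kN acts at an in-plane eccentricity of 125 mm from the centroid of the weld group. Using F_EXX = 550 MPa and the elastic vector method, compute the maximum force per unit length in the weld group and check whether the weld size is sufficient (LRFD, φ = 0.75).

Total weld length L_w = 680 mm. Treat welds as unit-width lines.
Polar moment about centroid: J = 2[d³/12 + d(b/2)²] = 2[340³/12 + 340×30²] = 7163000 mm³.
Direct shear f_v = P/L_w = 217×10³ / 680 = 319.1 N/mm (vertical).
Torsion M = P·e = 217×10³ × 125 = 27125000 N·mm.
Critical point at (x, y) = (30, 170) from centroid. f_tx = M·y/J = 643.8 N/mm; f_ty = M·x/J = 113.6 N/mm.
Resultant f_max = √[f_tx² + (f_v + f_ty)²] = √[643.8² + (319.1 + 113.6)²] = 775.7 N/mm.
Capacity per unit length: φr_n = 0.75 × 0.6 × 550 × (0.707 × 5) = 874.9 N/mm.
775.7 ≤ 874.9 → adequate.

f_max ≈ 776 N/mm; adequate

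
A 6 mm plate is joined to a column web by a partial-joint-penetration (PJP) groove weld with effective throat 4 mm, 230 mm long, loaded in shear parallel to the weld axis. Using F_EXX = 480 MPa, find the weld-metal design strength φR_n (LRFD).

Effective throat (given) t_e = 4 mm.
A_we = 4 × 230 = 920 mm².
F_nw = 0.6 F_EXX = 288 MPa.
φR_n = 0.75 × 288 × 920 × 10⁻³ = 198.7 kN.

φR_n ≈ 199 kN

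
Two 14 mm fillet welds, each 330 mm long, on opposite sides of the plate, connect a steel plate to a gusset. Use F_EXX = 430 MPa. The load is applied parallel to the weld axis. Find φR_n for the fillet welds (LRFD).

Effective throat t_e = 0.707 × 14 = 9.898 mm.
Total length L = 660 mm; A_we = 9.898 × 660 = 6533 mm².
F_nw = 0.6 F_EXX = 0.6 × 430 = 258 MPa.
φR_n = 0.75 × 258 × 6533 × 10⁻³ = 1264 kN.

φR_n ≈ 1260 kN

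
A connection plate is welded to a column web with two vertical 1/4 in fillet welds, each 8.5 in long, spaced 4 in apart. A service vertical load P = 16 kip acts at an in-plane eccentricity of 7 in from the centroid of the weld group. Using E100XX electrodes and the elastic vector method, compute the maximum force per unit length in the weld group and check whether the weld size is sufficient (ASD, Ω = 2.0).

f_max ≈ 3.59 kip/in; adequate

E100XX → F_EXX = 100 ksi.
Total weld length L_w = 17 in. Treat welds as unit-width lines.
Polar moment about centroid: J = 2[d³/12 + d(b/2)²] = 2[8.5³/12 + 8.5×2²] = 170.4 in³.
Direct shear f_v = P/L_w = 16 / 17 = 0.9412 kip/in (vertical).
Torsion M = P·e = 16 × 7 = 112 kip·in.
Critical point at (x, y) = (2, 4.25) from centroid. f_tx = M·y/J = 2.794 kip/in; f_ty = M·x/J = 1.315 kip/in.
Resultant f_max = √[f_tx² + (f_v + f_ty)²] = √[2.794² + (0.9412 + 1.315)²] = 3.591 kip/in.
Capacity per unit length: r_n/Ω = (1/2.0) × 0.6 × 100 × (0.707 × 0.25) = 5.302 kip/in.
3.591 ≤ 5.302 → adequate.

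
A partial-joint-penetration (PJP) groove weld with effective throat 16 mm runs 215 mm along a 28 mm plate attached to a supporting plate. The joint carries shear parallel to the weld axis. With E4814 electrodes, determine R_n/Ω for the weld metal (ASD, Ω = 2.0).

R_n/Ω ≈ 495 kN

E48XX → F_EXX = 480 MPa.
Effective throat (given) t_e = 16 mm.
A_we = 16 × 215 = 3440 mm².
F_nw = 0.6 F_EXX = 288 MPa.
R_n/Ω = (288 × 3440) / 2.0 × 10⁻³ = 495.4 kN.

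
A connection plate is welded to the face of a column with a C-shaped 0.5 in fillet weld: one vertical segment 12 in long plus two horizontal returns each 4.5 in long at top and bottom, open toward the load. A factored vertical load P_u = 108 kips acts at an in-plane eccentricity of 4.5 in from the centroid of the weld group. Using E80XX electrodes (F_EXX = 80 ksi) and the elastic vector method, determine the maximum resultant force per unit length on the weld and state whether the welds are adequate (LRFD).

f_max ≈ 10.3 kip/in; adequate

Total weld length L_w = 21 in. Treat welds as unit-width lines.
Centroid: x̄ = 2×4.5×2.25 / 21 = 0.9643 in from the vertical weld.
Polar moment about centroid: J = I_x + I_y = [12³/12 + 2×4.5×6²] + [12×0.9643² + 2(4.5³/12 + 4.5×1.286²)] = 509.2 in³.
Direct shear f_v = P/L_w = 108 / 21 = 5.143 kip/in (vertical).
Torsion M = P·e = 108 × 4.5 = 486 kip·in.
Critical point at (x, y) = (3.536, 6) from centroid. f_tx = M·y/J = 5.726 kip/in; f_ty = M·x/J = 3.374 kip/in.
Resultant f_max = √[f_tx² + (f_v + f_ty)²] = √[5.726² + (5.143 + 3.374)²] = 10.26 kip/in.
Capacity per unit length: φr_n = 0.75 × 0.6 × 80 × (0.707 × 0.5) = 12.73 kip/in.
10.26 ≤ 12.73 → adequate.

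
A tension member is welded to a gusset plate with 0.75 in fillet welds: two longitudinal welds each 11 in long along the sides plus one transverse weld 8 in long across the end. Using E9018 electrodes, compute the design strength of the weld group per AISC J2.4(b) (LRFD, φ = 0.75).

E90XX → F_EXX = 90 ksi.
t_e = 0.707 × 0.75 = 0.5302 in.
R_nwl = 0.6 × 90 × 0.5302 × 22 = 629.9 kip (longitudinal, 2 welds).
R_nwt = 0.6 × 90 × 0.5302 × 8 = 229.1 kip (transverse, base value).
(i) R_nwl + R_nwt = 859 kip; (ii) 0.85 R_nwl + 1.5 R_nwt = 879 kip.
R_n = max = 879 kip [governs: (ii)]; φR_n = 659.3 kip.

φR_n ≈ 659 kip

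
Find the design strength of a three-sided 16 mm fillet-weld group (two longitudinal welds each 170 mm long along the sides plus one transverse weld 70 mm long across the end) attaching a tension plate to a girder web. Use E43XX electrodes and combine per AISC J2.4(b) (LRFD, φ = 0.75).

E43XX → F_EXX = 430 MPa.
t_e = 0.707 × 16 = 11.31 mm.
R_nwl = 0.6 × 430 × 11.31 × 340 × 10⁻³ = 992.3 kN (longitudinal, 2 welds).
R_nwt = 0.6 × 430 × 11.31 × 70 × 10⁻³ = 204.3 kN (transverse, base value).
(i) R_nwl + R_nwt = 1197 kN; (ii) 0.85 R_nwl + 1.5 R_nwt = 1150 kN.
R_n = max = 1197 kN [governs: (i)]; φR_n = 897.4 kN.

φR_n ≈ 897 kN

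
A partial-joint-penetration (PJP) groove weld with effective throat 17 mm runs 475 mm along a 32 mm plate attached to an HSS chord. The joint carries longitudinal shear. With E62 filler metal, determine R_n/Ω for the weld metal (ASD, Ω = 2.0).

R_n/Ω ≈ 1500 kN

E62XX → F_EXX = 620 MPa.
Effective throat (given) t_e = 17 mm.
A_we = 17 × 475 = 8075 mm².
F_nw = 0.6 F_EXX = 372 MPa.
R_n/Ω = (372 × 8075) / 2.0 × 10⁻³ = 1502 kN.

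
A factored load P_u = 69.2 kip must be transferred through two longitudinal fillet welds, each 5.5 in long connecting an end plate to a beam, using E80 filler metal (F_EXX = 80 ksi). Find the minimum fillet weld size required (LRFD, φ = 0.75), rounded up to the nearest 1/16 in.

w = 1/4 in

Total weld length L = 11 in.
Required throat t_e = P_u / (φ × 0.6 F_EXX × L) = 69.2 / (0.75 × 0.6 × 80 × 11) = 0.1747 in.
Required leg w = t_e / 0.707 = 0.2472 in → use 1/4 in.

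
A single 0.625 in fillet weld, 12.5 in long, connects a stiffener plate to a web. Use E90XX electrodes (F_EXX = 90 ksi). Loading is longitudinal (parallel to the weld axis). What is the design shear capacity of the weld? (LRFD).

Effective throat t_e = 0.707 × 0.625 = 0.4419 in.
Total length L = 12.5 in; A_we = 0.4419 × 12.5 = 5.523 in².
F_nw = 0.6 F_EXX = 0.6 × 90 = 54 ksi.
φR_n = 0.75 × 54 × 5.523 = 223.7 kip.

φR_n ≈ 224 kip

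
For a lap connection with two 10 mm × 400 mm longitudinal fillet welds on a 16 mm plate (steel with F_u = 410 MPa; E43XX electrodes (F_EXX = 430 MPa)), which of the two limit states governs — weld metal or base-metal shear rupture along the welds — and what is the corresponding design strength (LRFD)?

φR_n ≈ 1090 kN (weld metal governs)

t_e = 0.707 × 10 = 7.07 mm; L = 800 mm.
Weld metal: φR_n = 0.75 × 0.6 × 430 × 7.07 × 800 × 10⁻³ = 1094 kN.
Base metal (shear rupture): φR_n = 0.75 × 0.6 × 410 × 16 × 800 × 10⁻³ = 2362 kN.
Governing: weld metal.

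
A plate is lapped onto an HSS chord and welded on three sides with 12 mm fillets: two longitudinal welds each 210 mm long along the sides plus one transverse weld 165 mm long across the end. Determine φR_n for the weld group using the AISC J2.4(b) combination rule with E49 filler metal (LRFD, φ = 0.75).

φR_n ≈ 1130 kN

E49XX → F_EXX = 490 MPa.
t_e = 0.707 × 12 = 8.484 mm.
R_nwl = 0.6 × 490 × 8.484 × 420 × 10⁻³ = 1048 kN (longitudinal, 2 welds).
R_nwt = 0.6 × 490 × 8.484 × 165 × 10⁻³ = 411.6 kN (transverse, base value).
(i) R_nwl + R_nwt = 1459 kN; (ii) 0.85 R_nwl + 1.5 R_nwt = 1508 kN.
R_n = max = 1508 kN [governs: (ii)]; φR_n = 1131 kN.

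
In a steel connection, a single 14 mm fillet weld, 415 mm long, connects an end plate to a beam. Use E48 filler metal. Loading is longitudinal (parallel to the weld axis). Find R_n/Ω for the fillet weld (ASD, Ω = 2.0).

R_n/Ω ≈ 592 kN

E48XX → F_EXX = 480 MPa.
Effective throat t_e = 0.707 × 14 = 9.898 mm.
Total length L = 415 mm; A_we = 9.898 × 415 = 4108 mm².
F_nw = 0.6 F_EXX = 0.6 × 480 = 288 MPa.
R_n = 288 × 4108 × 10⁻³ = 1183 kN; R_n/Ω = 1183/2.0 = 591.5 kN.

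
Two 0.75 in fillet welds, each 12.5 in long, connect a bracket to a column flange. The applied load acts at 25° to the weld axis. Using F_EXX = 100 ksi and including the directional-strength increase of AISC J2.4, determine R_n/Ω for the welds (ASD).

R_n/Ω ≈ 452 kip

t_e = 0.707 × 0.75 = 0.5302 in; A_we = 0.5302 × 25 = 13.26 in².
Directional factor: 1.0 + 0.5 sin^1.5(25°) = 1.137.
F_nw = 0.6 × 100 × 1.137 = 68.24 ksi.
R_n/Ω = (68.24 × 13.26) / 2.0 = 452.3 kip.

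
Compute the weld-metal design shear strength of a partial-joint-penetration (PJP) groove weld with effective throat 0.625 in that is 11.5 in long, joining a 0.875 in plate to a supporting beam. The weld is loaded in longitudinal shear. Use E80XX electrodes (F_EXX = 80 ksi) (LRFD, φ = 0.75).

Effective throat (given) t_e = 0.625 in.
A_we = 0.625 × 11.5 = 7.188 in².
F_nw = 0.6 F_EXX = 48 ksi.
φR_n = 0.75 × 48 × 7.188 = 258.8 kips.

φR_n ≈ 259 kips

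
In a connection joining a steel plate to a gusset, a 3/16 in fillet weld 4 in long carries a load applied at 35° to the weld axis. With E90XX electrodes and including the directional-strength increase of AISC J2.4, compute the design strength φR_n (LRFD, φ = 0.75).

φR_n ≈ 26.1 kips

E90XX → F_EXX = 90 ksi.
t_e = 0.707 × 0.1875 = 0.1326 in; A_we = 0.1326 × 4 = 0.5302 in².
Directional factor: 1.0 + 0.5 sin^1.5(35°) = 1.217.
F_nw = 0.6 × 90 × 1.217 = 65.73 ksi.
φR_n = 0.75 × 65.73 × 0.5302 = 26.14 kips.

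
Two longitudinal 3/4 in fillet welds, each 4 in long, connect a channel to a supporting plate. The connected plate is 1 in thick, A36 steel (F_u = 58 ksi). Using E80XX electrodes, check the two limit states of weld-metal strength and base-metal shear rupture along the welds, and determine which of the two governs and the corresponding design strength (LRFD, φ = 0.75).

φR_n ≈ 153 kip (weld metal governs)

E80XX → F_EXX = 80 ksi.
t_e = 0.707 × 0.75 = 0.5302 in; L = 8 in.
Weld metal: φR_n = 0.75 × 0.6 × 80 × 0.5302 × 8 = 152.7 kip.
Base metal (shear rupture): φR_n = 0.75 × 0.6 × 58 × 1 × 8 = 208.8 kip.
Governing: weld metal.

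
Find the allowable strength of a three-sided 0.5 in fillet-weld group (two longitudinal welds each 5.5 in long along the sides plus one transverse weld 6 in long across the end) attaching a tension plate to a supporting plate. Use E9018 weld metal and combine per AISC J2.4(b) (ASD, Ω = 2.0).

R_n/Ω ≈ 175 kips

E90XX → F_EXX = 90 ksi.
t_e = 0.707 × 0.5 = 0.3535 in.
R_nwl = 0.6 × 90 × 0.3535 × 11 = 210 kips (longitudinal, 2 welds).
R_nwt = 0.6 × 90 × 0.3535 × 6 = 114.5 kips (transverse, base value).
(i) R_nwl + R_nwt = 324.5 kips; (ii) 0.85 R_nwl + 1.5 R_nwt = 350.3 kips.
R_n = max = 350.3 kips [governs: (ii)]; R_n/Ω = 175.1 kips.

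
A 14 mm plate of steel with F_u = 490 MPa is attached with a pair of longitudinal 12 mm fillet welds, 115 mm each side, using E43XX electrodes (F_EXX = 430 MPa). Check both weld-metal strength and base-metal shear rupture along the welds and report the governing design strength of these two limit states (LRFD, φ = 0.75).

φR_n ≈ 378 kN (weld metal governs)

t_e = 0.707 × 12 = 8.484 mm; L = 230 mm.
Weld metal: φR_n = 0.75 × 0.6 × 430 × 8.484 × 230 × 10⁻³ = 377.6 kN.
Base metal (shear rupture): φR_n = 0.75 × 0.6 × 490 × 14 × 230 × 10⁻³ = 710 kN.
Governing: weld metal.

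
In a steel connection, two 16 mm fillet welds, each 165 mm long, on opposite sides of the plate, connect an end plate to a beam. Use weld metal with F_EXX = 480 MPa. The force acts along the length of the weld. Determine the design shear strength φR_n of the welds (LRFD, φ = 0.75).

φR_n ≈ 806 kN

Effective throat t_e = 0.707 × 16 = 11.31 mm.
Total length L = 330 mm; A_we = 11.31 × 330 = 3733 mm².
F_nw = 0.6 F_EXX = 0.6 × 480 = 288 MPa.
φR_n = 0.75 × 288 × 3733 × 10⁻³ = 806.3 kN.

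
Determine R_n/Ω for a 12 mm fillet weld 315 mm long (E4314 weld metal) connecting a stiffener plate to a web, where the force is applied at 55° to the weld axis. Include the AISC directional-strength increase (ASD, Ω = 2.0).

R_n/Ω ≈ 473 kN

E43XX → F_EXX = 430 MPa.
t_e = 0.707 × 12 = 8.484 mm; A_we = 8.484 × 315 = 2672 mm².
Directional factor: 1.0 + 0.5 sin^1.5(55°) = 1.371.
F_nw = 0.6 × 430 × 1.371 = 353.6 MPa.
R_n/Ω = (353.6 × 2672) / 2.0 × 10⁻³ = 472.5 kN.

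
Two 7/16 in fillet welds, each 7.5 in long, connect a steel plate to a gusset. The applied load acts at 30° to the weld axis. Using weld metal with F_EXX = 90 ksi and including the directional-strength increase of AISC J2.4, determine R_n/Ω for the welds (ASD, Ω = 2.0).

R_n/Ω ≈ 147 kips

t_e = 0.707 × 0.4375 = 0.3093 in; A_we = 0.3093 × 15 = 4.64 in².
Directional factor: 1.0 + 0.5 sin^1.5(30°) = 1.177.
F_nw = 0.6 × 90 × 1.177 = 63.55 ksi.
R_n/Ω = (63.55 × 4.64) / 2.0 = 147.4 kips.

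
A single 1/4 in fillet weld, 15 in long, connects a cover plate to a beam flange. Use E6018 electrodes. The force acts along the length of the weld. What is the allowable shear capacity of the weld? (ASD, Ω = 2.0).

R_n/Ω ≈ 47.7 kip

E60XX → F_EXX = 60 ksi.
Effective throat t_e = 0.707 × 0.25 = 0.1767 in.
Total length L = 15 in; A_we = 0.1767 × 15 = 2.651 in².
F_nw = 0.6 F_EXX = 0.6 × 60 = 36 ksi.
R_n = 36 × 2.651 = 95.44 kip; R_n/Ω = 95.44/2.0 = 47.72 kip.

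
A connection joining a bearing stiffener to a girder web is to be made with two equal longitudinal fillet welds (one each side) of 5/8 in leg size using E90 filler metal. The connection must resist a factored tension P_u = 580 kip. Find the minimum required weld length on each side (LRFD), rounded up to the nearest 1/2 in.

L = 16.5 in on each side

E90XX → F_EXX = 90 ksi.
Throat t_e = 0.707 × 0.625 = 0.4419 in.
φr_n = 0.75 × 0.6 × 90 × 0.4419 = 17.9 kip/in.
L_req = P_u / φr_n = 580 / 17.9 = 32.41 in total.
Per side: 32.41 / 2 = 16.2 in.
Round up → use L = 16.5 in on each side.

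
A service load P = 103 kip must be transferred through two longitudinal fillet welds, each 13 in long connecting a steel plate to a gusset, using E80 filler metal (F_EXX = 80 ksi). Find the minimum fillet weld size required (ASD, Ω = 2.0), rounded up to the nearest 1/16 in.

Total weld length L = 26 in.
Required throat t_e = P × Ω / (0.6 F_EXX × L) = 103 × 2.0 / (0.6 × 80 × 26) = 0.1651 in.
Required leg w = t_e / 0.707 = 0.2335 in → use 1/4 in.

w = 1/4 in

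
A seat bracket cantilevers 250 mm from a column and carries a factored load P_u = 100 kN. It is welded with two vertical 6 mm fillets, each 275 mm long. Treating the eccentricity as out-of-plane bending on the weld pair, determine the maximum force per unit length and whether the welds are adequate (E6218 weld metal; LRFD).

f_max ≈ 1010 N/mm; adequate

E62XX → F_EXX = 620 MPa.
L_w = 2 × 275 = 550 mm; section modulus (unit throat) S = 2 × L²/6 = 25210 mm².
Direct shear f_v = P/L_w = 100×10³/550 = 181.8 N/mm.
Moment M = P × e = 100×10³ × 250 = 25000000 N·mm; bending f_b = M/S = 991.7 N/mm.
f_max = √(f_v² + f_b²) = √(181.8² + 991.7²) = 1008 N/mm.
φr_n = 0.75 × 0.6 × 620 × (0.707 × 6) = 1184 N/mm → adequate.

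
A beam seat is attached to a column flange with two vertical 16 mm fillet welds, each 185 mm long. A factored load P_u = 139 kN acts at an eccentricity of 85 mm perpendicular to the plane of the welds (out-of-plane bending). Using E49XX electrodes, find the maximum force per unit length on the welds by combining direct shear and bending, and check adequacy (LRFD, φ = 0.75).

E49XX → F_EXX = 490 MPa.
L_w = 2 × 185 = 370 mm; section modulus (unit throat) S = 2 × L²/6 = 11410 mm².
Direct shear f_v = P/L_w = 139×10³/370 = 375.7 N/mm.
Moment M = P × e = 139×10³ × 85 = 11815000 N·mm; bending f_b = M/S = 1036 N/mm.
f_max = √(f_v² + f_b²) = √(375.7² + 1036²) = 1102 N/mm.
φr_n = 0.75 × 0.6 × 490 × (0.707 × 16) = 2494 N/mm → adequate.

f_max ≈ 1100 N/mm; adequate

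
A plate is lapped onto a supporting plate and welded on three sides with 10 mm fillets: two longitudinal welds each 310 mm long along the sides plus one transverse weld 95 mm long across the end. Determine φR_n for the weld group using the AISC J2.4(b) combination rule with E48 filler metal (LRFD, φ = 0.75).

φR_n ≈ 1090 kN

E48XX → F_EXX = 480 MPa.
t_e = 0.707 × 10 = 7.07 mm.
R_nwl = 0.6 × 480 × 7.07 × 620 × 10⁻³ = 1262 kN (longitudinal, 2 welds).
R_nwt = 0.6 × 480 × 7.07 × 95 × 10⁻³ = 193.4 kN (transverse, base value).
(i) R_nwl + R_nwt = 1456 kN; (ii) 0.85 R_nwl + 1.5 R_nwt = 1363 kN.
R_n = max = 1456 kN [governs: (i)]; φR_n = 1092 kN.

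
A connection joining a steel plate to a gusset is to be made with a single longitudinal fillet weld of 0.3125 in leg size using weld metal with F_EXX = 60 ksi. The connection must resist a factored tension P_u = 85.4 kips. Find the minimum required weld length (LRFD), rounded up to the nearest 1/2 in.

L = 14.5 in

Throat t_e = 0.707 × 0.3125 = 0.2209 in.
φr_n = 0.75 × 0.6 × 60 × 0.2209 = 5.965 kips/in.
L_req = P_u / φr_n = 85.4 / 5.965 = 14.32 in total.
Round up → use L = 14.5 in.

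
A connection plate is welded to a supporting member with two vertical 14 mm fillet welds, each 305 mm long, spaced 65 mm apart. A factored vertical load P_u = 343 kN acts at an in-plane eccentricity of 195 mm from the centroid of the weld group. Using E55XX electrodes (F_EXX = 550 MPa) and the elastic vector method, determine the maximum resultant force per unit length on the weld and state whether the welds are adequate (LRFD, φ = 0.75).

Total weld length L_w = 610 mm. Treat welds as unit-width lines.
Polar moment about centroid: J = 2[d³/12 + d(b/2)²] = 2[305³/12 + 305×32.5²] = 5373000 mm³.
Direct shear f_v = P/L_w = 343×10³ / 610 = 562.3 N/mm (vertical).
Torsion M = P·e = 343×10³ × 195 = 66885000 N·mm.
Critical point at (x, y) = (32.5, 152.5) from centroid. f_tx = M·y/J = 1898 N/mm; f_ty = M·x/J = 404.6 N/mm.
Resultant f_max = √[f_tx² + (f_v + f_ty)²] = √[1898² + (562.3 + 404.6)²] = 2130 N/mm.
Capacity per unit length: φr_n = 0.75 × 0.6 × 550 × (0.707 × 14) = 2450 N/mm.
2130 ≤ 2450 → adequate.

f_max ≈ 2130 N/mm; adequate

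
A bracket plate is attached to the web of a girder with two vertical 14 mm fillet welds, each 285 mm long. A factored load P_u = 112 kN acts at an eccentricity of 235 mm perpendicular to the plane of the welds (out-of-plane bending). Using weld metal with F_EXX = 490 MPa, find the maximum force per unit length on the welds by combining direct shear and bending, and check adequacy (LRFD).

f_max ≈ 992 N/mm; adequate

L_w = 2 × 285 = 570 mm; section modulus (unit throat) S = 2 × L²/6 = 27080 mm².
Direct shear f_v = P/L_w = 112×10³/570 = 196.5 N/mm.
Moment M = P × e = 112×10³ × 235 = 26320000 N·mm; bending f_b = M/S = 972.1 N/mm.
f_max = √(f_v² + f_b²) = √(196.5² + 972.1²) = 991.8 N/mm.
φr_n = 0.75 × 0.6 × 490 × (0.707 × 14) = 2183 N/mm → adequate.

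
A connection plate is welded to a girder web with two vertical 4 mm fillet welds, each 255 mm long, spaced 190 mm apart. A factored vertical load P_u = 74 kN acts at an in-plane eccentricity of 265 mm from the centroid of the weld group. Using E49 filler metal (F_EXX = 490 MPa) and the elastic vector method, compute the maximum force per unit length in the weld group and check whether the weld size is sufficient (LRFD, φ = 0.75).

f_max ≈ 523 N/mm; adequate

Total weld length L_w = 510 mm. Treat welds as unit-width lines.
Polar moment about centroid: J = 2[d³/12 + d(b/2)²] = 2[255³/12 + 255×95²] = 7366000 mm³.
Direct shear f_v = P/L_w = 74×10³ / 510 = 145.1 N/mm (vertical).
Torsion M = P·e = 74×10³ × 265 = 19610000 N·mm.
Critical point at (x, y) = (95, 127.5) from centroid. f_tx = M·y/J = 339.4 N/mm; f_ty = M·x/J = 252.9 N/mm.
Resultant f_max = √[f_tx² + (f_v + f_ty)²] = √[339.4² + (145.1 + 252.9)²] = 523.1 N/mm.
Capacity per unit length: φr_n = 0.75 × 0.6 × 490 × (0.707 × 4) = 623.6 N/mm.
523.1 ≤ 623.6 → adequate.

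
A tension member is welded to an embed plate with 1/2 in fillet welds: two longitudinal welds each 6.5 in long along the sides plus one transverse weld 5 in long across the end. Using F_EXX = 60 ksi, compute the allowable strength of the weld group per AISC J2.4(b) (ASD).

t_e = 0.707 × 0.5 = 0.3535 in.
R_nwl = 0.6 × 60 × 0.3535 × 13 = 165.4 kip (longitudinal, 2 welds).
R_nwt = 0.6 × 60 × 0.3535 × 5 = 63.63 kip (transverse, base value).
(i) R_nwl + R_nwt = 229.1 kip; (ii) 0.85 R_nwl + 1.5 R_nwt = 236.1 kip.
R_n = max = 236.1 kip [governs: (ii)]; R_n/Ω = 118 kip.

R_n/Ω ≈ 118 kip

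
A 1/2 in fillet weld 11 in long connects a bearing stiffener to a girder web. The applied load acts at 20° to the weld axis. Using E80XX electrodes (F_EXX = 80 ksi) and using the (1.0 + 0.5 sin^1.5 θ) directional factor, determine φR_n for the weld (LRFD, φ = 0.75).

φR_n ≈ 154 kip

t_e = 0.707 × 0.5 = 0.3535 in; A_we = 0.3535 × 11 = 3.888 in².
Directional factor: 1.0 + 0.5 sin^1.5(20°) = 1.1.
F_nw = 0.6 × 80 × 1.1 = 52.8 ksi.
φR_n = 0.75 × 52.8 × 3.888 = 154 kip.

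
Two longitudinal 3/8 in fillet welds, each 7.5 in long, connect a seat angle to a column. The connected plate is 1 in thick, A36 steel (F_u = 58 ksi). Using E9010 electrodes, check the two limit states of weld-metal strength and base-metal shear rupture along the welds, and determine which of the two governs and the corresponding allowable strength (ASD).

E90XX → F_EXX = 90 ksi.
t_e = 0.707 × 0.375 = 0.2651 in; L = 15 in.
Weld metal: R_n/Ω = (1/2.0) × 0.6 × 90 × 0.2651 × 15 = 107.4 kips.
Base metal (shear rupture): R_n/Ω = (1/2.0) × 0.6 × 58 × 1 × 15 = 261 kips.
Governing: weld metal.

R_n/Ω ≈ 107 kips (weld metal governs)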